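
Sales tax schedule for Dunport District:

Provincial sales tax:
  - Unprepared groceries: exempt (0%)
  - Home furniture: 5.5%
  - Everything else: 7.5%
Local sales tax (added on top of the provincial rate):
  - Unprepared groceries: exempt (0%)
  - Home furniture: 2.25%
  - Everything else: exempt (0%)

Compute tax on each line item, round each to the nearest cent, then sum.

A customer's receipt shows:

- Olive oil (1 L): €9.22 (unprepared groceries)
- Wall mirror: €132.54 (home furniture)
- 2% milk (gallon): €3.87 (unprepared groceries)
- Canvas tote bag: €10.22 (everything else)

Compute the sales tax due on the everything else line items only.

Canvas tote bag €10.22: everything else → 7.5% + 0% local = 7.5% → €0.77
Tax on everything else = €0.77

€0.77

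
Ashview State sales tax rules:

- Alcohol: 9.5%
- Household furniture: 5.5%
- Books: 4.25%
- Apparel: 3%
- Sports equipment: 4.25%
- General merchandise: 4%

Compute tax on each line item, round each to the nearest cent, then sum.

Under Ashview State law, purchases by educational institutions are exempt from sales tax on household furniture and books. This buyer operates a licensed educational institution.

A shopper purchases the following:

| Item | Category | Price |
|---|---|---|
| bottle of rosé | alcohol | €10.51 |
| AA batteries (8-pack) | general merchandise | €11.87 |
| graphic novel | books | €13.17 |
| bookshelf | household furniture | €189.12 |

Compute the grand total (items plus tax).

€226.14

Bottle of rosé €10.51: alcohol → 9.5% → €1.00
AA batteries (8-pack) €11.87: general merchandise → 4% → €0.47
Graphic novel €13.17: books, buyer-exempt → 0% → €0.00
Bookshelf €189.12: household furniture, buyer-exempt → 0% → €0.00
Subtotal = €224.67; tax = €1.47; total due = €226.14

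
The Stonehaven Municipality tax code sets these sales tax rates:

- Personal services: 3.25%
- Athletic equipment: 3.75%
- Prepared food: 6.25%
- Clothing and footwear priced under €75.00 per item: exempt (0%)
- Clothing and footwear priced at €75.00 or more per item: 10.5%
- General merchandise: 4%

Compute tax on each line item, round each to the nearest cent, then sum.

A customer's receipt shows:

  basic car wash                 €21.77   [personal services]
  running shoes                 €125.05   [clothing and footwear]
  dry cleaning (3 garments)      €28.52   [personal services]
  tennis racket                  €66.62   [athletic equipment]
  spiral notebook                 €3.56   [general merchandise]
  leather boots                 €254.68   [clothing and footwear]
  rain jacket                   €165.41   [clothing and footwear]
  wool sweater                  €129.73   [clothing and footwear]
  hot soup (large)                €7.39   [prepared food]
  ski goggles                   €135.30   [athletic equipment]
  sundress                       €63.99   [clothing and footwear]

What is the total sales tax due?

€80.67

Basic car wash €21.77: personal services → 3.25% → €0.71
Running shoes €125.05: clothing and footwear, €75.00 or more → 10.5% → €13.13
Dry cleaning (3 garments) €28.52: personal services → 3.25% → €0.93
Tennis racket €66.62: athletic equipment → 3.75% → €2.50
Spiral notebook €3.56: general merchandise → 4% → €0.14
Leather boots €254.68: clothing and footwear, €75.00 or more → 10.5% → €26.74
Rain jacket €165.41: clothing and footwear, €75.00 or more → 10.5% → €17.37
Wool sweater €129.73: clothing and footwear, €75.00 or more → 10.5% → €13.62
Hot soup (large) €7.39: prepared food → 6.25% → €0.46
Ski goggles €135.30: athletic equipment → 3.75% → €5.07
Sundress €63.99: clothing and footwear, under €75.00 → 0% → €0.00
Total tax = €0.71 + €13.13 + €0.93 + €2.50 + €0.14 + €26.74 + €17.37 + €13.62 + €0.46 + €5.07 = €80.67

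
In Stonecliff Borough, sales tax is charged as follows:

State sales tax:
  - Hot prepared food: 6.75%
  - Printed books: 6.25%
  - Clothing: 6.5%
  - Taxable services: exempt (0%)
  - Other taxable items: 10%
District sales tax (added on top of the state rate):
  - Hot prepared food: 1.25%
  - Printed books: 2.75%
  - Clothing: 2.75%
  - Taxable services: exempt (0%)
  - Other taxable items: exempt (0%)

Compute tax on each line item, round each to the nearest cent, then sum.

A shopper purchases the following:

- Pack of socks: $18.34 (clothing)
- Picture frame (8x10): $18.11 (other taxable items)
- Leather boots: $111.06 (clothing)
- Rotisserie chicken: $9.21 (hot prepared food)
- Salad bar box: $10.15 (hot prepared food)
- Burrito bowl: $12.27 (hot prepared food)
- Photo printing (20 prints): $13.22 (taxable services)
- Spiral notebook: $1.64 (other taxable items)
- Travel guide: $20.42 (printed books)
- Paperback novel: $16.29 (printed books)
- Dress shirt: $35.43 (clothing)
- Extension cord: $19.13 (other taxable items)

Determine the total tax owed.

Pack of socks $18.34: clothing → 6.5% + 2.75% district = 9.25% → $1.70
Picture frame (8x10) $18.11: other taxable items → 10% + 0% district = 10% → $1.81
Leather boots $111.06: clothing → 6.5% + 2.75% district = 9.25% → $10.27
Rotisserie chicken $9.21: hot prepared food → 6.75% + 1.25% district = 8% → $0.74
Salad bar box $10.15: hot prepared food → 6.75% + 1.25% district = 8% → $0.81
Burrito bowl $12.27: hot prepared food → 6.75% + 1.25% district = 8% → $0.98
Photo printing (20 prints) $13.22: taxable services → 0% + 0% district = 0% → $0.00
Spiral notebook $1.64: other taxable items → 10% + 0% district = 10% → $0.16
Travel guide $20.42: printed books → 6.25% + 2.75% district = 9% → $1.84
Paperback novel $16.29: printed books → 6.25% + 2.75% district = 9% → $1.47
Dress shirt $35.43: clothing → 6.5% + 2.75% district = 9.25% → $3.28
Extension cord $19.13: other taxable items → 10% + 0% district = 10% → $1.91
Total tax = $1.70 + $1.81 + $10.27 + $0.74 + $0.81 + $0.98 + $0.16 + $1.84 + $1.47 + $3.28 + $1.91 = $24.97

$24.97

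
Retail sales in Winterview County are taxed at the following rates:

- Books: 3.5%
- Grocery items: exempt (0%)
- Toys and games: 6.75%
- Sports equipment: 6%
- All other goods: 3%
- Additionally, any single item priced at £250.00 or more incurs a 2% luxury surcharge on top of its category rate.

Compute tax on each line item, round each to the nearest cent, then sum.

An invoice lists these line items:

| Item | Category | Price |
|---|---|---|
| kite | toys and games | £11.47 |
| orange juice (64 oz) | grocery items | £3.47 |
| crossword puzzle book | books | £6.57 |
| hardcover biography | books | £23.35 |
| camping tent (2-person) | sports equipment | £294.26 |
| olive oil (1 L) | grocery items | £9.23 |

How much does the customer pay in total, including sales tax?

Kite £11.47: toys and games → 6.75% → £0.77
Orange juice (64 oz) £3.47: grocery items → 0% → £0.00
Crossword puzzle book £6.57: books → 3.5% → £0.23
Hardcover biography £23.35: books → 3.5% → £0.82
Camping tent (2-person) £294.26: sports equipment → 6% + 2% surcharge = 8% → £23.54
Olive oil (1 L) £9.23: grocery items → 0% → £0.00
Subtotal = £348.35; tax = £25.36; total due = £373.71

£373.71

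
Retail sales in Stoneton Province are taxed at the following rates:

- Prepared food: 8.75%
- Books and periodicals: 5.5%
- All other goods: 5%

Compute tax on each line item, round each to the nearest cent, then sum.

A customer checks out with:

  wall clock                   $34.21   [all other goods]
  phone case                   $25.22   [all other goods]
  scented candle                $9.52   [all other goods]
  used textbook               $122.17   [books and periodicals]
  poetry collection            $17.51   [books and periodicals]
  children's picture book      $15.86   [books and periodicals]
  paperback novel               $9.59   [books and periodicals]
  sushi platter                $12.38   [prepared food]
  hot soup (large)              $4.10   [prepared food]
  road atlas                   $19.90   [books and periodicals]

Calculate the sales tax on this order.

$15.06

Wall clock $34.21: all other goods → 5% → $1.71
Phone case $25.22: all other goods → 5% → $1.26
Scented candle $9.52: all other goods → 5% → $0.48
Used textbook $122.17: books and periodicals → 5.5% → $6.72
Poetry collection $17.51: books and periodicals → 5.5% → $0.96
Children's picture book $15.86: books and periodicals → 5.5% → $0.87
Paperback novel $9.59: books and periodicals → 5.5% → $0.53
Sushi platter $12.38: prepared food → 8.75% → $1.08
Hot soup (large) $4.10: prepared food → 8.75% → $0.36
Road atlas $19.90: books and periodicals → 5.5% → $1.09
Total tax = $1.71 + $1.26 + $0.48 + $6.72 + $0.96 + $0.87 + $0.53 + $1.08 + $0.36 + $1.09 = $15.06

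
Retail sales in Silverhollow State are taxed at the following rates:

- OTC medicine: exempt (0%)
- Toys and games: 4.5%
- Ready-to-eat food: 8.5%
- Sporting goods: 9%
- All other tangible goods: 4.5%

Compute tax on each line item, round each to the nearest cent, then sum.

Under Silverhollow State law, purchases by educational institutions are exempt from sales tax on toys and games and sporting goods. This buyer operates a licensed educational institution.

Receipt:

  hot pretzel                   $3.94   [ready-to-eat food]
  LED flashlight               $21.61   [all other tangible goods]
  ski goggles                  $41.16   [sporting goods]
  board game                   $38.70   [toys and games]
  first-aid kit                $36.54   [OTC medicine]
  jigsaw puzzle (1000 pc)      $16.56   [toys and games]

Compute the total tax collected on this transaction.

$1.30

Hot pretzel $3.94: ready-to-eat food → 8.5% → $0.33
LED flashlight $21.61: all other tangible goods → 4.5% → $0.97
Ski goggles $41.16: sporting goods, buyer-exempt → 0% → $0.00
Board game $38.70: toys and games, buyer-exempt → 0% → $0.00
First-aid kit $36.54: OTC medicine → 0% → $0.00
Jigsaw puzzle (1000 pc) $16.56: toys and games, buyer-exempt → 0% → $0.00
Total tax = $0.33 + $0.97 = $1.30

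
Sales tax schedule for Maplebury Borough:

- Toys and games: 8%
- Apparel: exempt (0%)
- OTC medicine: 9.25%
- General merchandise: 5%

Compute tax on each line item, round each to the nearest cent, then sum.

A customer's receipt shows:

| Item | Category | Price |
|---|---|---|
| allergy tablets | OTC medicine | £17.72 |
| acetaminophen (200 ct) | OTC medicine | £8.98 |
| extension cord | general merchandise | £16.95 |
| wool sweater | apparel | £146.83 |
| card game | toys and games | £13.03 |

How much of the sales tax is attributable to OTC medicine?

Allergy tablets £17.72: OTC medicine → 9.25% → £1.64
Acetaminophen (200 ct) £8.98: OTC medicine → 9.25% → £0.83
Tax on OTC medicine = £1.64 + £0.83 = £2.47

£2.47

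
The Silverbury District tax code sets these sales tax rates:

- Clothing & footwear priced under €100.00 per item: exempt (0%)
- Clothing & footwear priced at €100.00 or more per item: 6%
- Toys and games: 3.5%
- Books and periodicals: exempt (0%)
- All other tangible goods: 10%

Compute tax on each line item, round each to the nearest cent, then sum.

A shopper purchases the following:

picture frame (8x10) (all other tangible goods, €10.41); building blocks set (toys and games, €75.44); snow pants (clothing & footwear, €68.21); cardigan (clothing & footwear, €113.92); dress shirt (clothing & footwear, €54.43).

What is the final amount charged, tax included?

Picture frame (8x10) €10.41: all other tangible goods → 10% → €1.04
Building blocks set €75.44: toys and games → 3.5% → €2.64
Snow pants €68.21: clothing & footwear, under €100.00 → 0% → €0.00
Cardigan €113.92: clothing & footwear, €100.00 or more → 6% → €6.84
Dress shirt €54.43: clothing & footwear, under €100.00 → 0% → €0.00
Subtotal = €322.41; tax = €10.52; total due = €332.93

€332.93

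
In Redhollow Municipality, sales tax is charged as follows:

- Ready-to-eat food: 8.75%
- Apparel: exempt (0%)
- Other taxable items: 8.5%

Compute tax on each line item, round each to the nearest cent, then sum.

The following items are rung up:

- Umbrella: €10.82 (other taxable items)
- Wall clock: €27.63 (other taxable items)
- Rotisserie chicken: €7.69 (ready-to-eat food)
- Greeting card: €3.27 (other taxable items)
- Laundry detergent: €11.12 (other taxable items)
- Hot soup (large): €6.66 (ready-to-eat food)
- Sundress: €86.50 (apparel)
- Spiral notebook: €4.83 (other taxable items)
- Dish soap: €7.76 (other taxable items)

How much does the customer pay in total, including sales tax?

€173.10

Umbrella €10.82: other taxable items → 8.5% → €0.92
Wall clock €27.63: other taxable items → 8.5% → €2.35
Rotisserie chicken €7.69: ready-to-eat food → 8.75% → €0.67
Greeting card €3.27: other taxable items → 8.5% → €0.28
Laundry detergent €11.12: other taxable items → 8.5% → €0.95
Hot soup (large) €6.66: ready-to-eat food → 8.75% → €0.58
Sundress €86.50: apparel → 0% → €0.00
Spiral notebook €4.83: other taxable items → 8.5% → €0.41
Dish soap €7.76: other taxable items → 8.5% → €0.66
Subtotal = €166.28; tax = €6.82; total due = €173.10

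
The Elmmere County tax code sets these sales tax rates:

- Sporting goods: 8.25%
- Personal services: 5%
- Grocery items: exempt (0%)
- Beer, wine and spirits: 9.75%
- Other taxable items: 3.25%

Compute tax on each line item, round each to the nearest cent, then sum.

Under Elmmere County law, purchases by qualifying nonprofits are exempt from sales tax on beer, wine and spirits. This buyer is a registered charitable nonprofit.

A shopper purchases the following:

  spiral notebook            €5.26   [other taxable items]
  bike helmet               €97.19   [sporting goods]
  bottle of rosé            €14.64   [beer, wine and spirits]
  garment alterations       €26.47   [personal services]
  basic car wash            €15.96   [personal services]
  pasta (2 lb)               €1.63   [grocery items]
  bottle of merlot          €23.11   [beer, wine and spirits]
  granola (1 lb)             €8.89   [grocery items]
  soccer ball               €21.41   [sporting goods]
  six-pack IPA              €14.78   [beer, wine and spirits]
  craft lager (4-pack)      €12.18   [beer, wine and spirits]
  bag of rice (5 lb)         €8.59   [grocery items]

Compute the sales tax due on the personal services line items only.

€2.12

Garment alterations €26.47: personal services → 5% → €1.32
Basic car wash €15.96: personal services → 5% → €0.80
Tax on personal services = €1.32 + €0.80 = €2.12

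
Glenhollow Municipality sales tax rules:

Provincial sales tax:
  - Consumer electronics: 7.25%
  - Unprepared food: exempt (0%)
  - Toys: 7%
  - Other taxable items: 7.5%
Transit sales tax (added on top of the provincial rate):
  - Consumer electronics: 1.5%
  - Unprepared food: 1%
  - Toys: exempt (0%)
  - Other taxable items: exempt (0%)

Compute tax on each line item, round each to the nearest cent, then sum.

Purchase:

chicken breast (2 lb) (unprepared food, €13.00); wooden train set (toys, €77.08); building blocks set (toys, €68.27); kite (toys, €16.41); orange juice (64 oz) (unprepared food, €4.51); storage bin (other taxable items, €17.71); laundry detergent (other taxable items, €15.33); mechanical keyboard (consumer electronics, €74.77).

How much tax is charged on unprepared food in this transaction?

€0.18

Chicken breast (2 lb) €13.00: unprepared food → 0% + 1% transit = 1% → €0.13
Orange juice (64 oz) €4.51: unprepared food → 0% + 1% transit = 1% → €0.05
Tax on unprepared food = €0.13 + €0.05 = €0.18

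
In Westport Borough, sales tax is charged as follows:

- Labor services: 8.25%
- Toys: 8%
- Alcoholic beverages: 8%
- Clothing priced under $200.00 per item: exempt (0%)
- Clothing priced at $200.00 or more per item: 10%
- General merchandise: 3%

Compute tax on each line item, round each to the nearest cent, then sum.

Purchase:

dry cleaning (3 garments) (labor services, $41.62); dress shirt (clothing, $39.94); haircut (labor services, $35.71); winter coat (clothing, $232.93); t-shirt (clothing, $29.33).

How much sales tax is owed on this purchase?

$29.67

Dry cleaning (3 garments) $41.62: labor services → 8.25% → $3.43
Dress shirt $39.94: clothing, under $200.00 → 0% → $0.00
Haircut $35.71: labor services → 8.25% → $2.95
Winter coat $232.93: clothing, $200.00 or more → 10% → $23.29
T-shirt $29.33: clothing, under $200.00 → 0% → $0.00
Total tax = $3.43 + $2.95 + $23.29 = $29.67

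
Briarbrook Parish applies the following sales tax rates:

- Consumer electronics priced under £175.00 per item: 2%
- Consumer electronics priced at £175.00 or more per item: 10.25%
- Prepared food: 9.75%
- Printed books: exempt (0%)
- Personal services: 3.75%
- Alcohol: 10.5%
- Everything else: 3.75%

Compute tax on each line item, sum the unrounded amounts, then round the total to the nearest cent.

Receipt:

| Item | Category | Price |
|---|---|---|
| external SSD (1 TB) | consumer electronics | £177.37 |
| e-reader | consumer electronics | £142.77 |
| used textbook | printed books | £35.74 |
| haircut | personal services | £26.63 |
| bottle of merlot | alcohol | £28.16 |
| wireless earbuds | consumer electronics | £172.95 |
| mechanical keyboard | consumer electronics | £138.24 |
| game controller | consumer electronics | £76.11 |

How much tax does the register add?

External SSD (1 TB) £177.37: consumer electronics, £175.00 or more → 10.25% → £18.180425
E-reader £142.77: consumer electronics, under £175.00 → 2% → £2.8554
Used textbook £35.74: printed books → 0% → £0.00
Haircut £26.63: personal services → 3.75% → £0.998625
Bottle of merlot £28.16: alcohol → 10.5% → £2.9568
Wireless earbuds £172.95: consumer electronics, under £175.00 → 2% → £3.459
Mechanical keyboard £138.24: consumer electronics, under £175.00 → 2% → £2.7648
Game controller £76.11: consumer electronics, under £175.00 → 2% → £1.5222
Unrounded tax sum = £32.73725 → £32.74

£32.74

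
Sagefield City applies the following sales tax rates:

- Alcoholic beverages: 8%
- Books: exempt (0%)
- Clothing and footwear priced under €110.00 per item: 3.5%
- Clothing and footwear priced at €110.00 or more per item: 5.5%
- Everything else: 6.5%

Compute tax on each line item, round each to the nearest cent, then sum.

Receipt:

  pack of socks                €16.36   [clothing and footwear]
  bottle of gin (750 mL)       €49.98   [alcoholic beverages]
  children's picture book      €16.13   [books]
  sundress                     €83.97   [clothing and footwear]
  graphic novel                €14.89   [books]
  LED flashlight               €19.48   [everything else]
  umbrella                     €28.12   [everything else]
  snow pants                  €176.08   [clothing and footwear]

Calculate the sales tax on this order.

Pack of socks €16.36: clothing and footwear, under €110.00 → 3.5% → €0.57
Bottle of gin (750 mL) €49.98: alcoholic beverages → 8% → €4.00
Children's picture book €16.13: books → 0% → €0.00
Sundress €83.97: clothing and footwear, under €110.00 → 3.5% → €2.94
Graphic novel €14.89: books → 0% → €0.00
LED flashlight €19.48: everything else → 6.5% → €1.27
Umbrella €28.12: everything else → 6.5% → €1.83
Snow pants €176.08: clothing and footwear, €110.00 or more → 5.5% → €9.68
Total tax = €0.57 + €4.00 + €2.94 + €1.27 + €1.83 + €9.68 = €20.29

€20.29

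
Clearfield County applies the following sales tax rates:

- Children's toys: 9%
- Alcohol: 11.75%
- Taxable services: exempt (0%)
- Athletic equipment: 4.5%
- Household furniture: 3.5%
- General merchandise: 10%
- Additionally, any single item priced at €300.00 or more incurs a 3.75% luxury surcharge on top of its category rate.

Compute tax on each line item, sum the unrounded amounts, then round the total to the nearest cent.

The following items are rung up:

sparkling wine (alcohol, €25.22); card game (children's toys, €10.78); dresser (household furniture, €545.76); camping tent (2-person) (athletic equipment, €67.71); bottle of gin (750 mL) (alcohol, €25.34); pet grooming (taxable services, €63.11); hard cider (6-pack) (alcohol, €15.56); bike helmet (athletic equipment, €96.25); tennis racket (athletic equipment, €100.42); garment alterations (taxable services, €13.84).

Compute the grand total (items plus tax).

Sparkling wine €25.22: alcohol → 11.75% → €2.96335
Card game €10.78: children's toys → 9% → €0.9702
Dresser €545.76: household furniture → 3.5% + 3.75% surcharge = 7.25% → €39.5676
Camping tent (2-person) €67.71: athletic equipment → 4.5% → €3.04695
Bottle of gin (750 mL) €25.34: alcohol → 11.75% → €2.97745
Pet grooming €63.11: taxable services → 0% → €0.00
Hard cider (6-pack) €15.56: alcohol → 11.75% → €1.8283
Bike helmet €96.25: athletic equipment → 4.5% → €4.33125
Tennis racket €100.42: athletic equipment → 4.5% → €4.5189
Garment alterations €13.84: taxable services → 0% → €0.00
Subtotal = €963.99; unrounded tax = €60.204 → €60.20; total due = €1024.19

€1024.19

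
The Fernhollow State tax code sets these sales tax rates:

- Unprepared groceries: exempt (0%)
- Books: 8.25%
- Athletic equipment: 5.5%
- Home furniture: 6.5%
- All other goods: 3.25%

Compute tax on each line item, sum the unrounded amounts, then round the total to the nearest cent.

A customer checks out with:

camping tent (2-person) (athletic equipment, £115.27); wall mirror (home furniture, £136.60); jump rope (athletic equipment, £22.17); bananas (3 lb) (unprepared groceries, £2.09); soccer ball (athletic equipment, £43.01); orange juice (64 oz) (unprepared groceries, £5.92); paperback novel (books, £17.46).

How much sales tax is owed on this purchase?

Camping tent (2-person) £115.27: athletic equipment → 5.5% → £6.33985
Wall mirror £136.60: home furniture → 6.5% → £8.879
Jump rope £22.17: athletic equipment → 5.5% → £1.21935
Bananas (3 lb) £2.09: unprepared groceries → 0% → £0.00
Soccer ball £43.01: athletic equipment → 5.5% → £2.36555
Orange juice (64 oz) £5.92: unprepared groceries → 0% → £0.00
Paperback novel £17.46: books → 8.25% → £1.44045
Unrounded tax sum = £20.2442 → £20.24

£20.24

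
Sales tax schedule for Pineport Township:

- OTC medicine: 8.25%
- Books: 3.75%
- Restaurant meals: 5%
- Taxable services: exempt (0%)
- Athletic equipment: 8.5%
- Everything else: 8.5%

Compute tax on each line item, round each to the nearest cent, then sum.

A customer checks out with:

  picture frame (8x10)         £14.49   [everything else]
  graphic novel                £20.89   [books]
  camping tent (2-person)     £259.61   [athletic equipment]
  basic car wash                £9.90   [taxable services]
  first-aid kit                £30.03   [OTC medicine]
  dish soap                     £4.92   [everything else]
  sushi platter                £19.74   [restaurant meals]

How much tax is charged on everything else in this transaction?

£1.65

Picture frame (8x10) £14.49: everything else → 8.5% → £1.23
Dish soap £4.92: everything else → 8.5% → £0.42
Tax on everything else = £1.23 + £0.42 = £1.65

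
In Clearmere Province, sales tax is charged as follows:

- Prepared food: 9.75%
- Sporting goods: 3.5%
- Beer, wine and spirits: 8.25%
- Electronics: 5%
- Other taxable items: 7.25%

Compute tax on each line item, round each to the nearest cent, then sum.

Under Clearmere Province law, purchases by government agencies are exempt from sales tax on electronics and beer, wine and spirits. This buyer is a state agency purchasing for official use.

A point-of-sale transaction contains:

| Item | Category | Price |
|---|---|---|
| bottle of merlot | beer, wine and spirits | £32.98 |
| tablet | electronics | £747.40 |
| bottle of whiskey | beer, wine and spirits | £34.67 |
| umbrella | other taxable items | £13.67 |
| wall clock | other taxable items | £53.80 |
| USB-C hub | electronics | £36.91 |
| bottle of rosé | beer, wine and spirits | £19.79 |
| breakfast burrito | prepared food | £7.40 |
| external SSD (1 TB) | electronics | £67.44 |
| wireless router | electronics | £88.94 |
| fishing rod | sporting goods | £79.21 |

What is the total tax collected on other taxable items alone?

Umbrella £13.67: other taxable items → 7.25% → £0.99
Wall clock £53.80: other taxable items → 7.25% → £3.90
Tax on other taxable items = £0.99 + £3.90 = £4.89

£4.89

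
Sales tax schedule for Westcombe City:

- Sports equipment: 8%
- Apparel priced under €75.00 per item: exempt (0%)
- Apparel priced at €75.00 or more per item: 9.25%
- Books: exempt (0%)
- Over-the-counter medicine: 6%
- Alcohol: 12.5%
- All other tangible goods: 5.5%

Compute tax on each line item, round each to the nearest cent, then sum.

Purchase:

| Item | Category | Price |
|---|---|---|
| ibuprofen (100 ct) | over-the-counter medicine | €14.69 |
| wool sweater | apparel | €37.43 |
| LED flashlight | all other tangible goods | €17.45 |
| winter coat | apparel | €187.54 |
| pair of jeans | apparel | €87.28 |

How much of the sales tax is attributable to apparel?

€25.42

Wool sweater €37.43: apparel, under €75.00 → 0% → €0.00
Winter coat €187.54: apparel, €75.00 or more → 9.25% → €17.35
Pair of jeans €87.28: apparel, €75.00 or more → 9.25% → €8.07
Tax on apparel = €0.00 + €17.35 + €8.07 = €25.42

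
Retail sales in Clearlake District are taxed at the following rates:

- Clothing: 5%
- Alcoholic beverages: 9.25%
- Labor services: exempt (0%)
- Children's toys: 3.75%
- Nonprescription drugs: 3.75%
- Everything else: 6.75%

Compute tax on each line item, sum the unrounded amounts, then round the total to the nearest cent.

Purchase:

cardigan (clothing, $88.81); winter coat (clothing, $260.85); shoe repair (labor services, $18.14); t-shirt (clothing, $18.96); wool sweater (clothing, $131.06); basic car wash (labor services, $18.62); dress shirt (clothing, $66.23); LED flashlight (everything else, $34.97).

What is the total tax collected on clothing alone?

Cardigan $88.81: clothing → 5% → $4.4405
Winter coat $260.85: clothing → 5% → $13.0425
T-shirt $18.96: clothing → 5% → $0.948
Wool sweater $131.06: clothing → 5% → $6.553
Dress shirt $66.23: clothing → 5% → $3.3115
Tax on clothing: unrounded sum = $28.2955 → $28.30

$28.30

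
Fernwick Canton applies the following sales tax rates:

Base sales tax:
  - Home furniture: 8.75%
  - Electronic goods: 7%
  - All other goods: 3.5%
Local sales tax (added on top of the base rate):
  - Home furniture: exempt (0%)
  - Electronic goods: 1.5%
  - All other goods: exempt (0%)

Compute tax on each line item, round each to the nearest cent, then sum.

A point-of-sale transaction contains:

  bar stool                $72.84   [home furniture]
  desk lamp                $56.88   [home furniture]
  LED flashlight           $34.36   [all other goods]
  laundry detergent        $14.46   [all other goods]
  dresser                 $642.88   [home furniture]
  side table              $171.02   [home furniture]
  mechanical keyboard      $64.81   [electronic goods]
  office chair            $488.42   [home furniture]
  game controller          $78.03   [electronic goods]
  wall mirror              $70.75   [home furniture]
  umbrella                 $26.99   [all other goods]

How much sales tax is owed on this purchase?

$146.28

Bar stool $72.84: home furniture → 8.75% + 0% local = 8.75% → $6.37
Desk lamp $56.88: home furniture → 8.75% + 0% local = 8.75% → $4.98
LED flashlight $34.36: all other goods → 3.5% + 0% local = 3.5% → $1.20
Laundry detergent $14.46: all other goods → 3.5% + 0% local = 3.5% → $0.51
Dresser $642.88: home furniture → 8.75% + 0% local = 8.75% → $56.25
Side table $171.02: home furniture → 8.75% + 0% local = 8.75% → $14.96
Mechanical keyboard $64.81: electronic goods → 7% + 1.5% local = 8.5% → $5.51
Office chair $488.42: home furniture → 8.75% + 0% local = 8.75% → $42.74
Game controller $78.03: electronic goods → 7% + 1.5% local = 8.5% → $6.63
Wall mirror $70.75: home furniture → 8.75% + 0% local = 8.75% → $6.19
Umbrella $26.99: all other goods → 3.5% + 0% local = 3.5% → $0.94
Total tax = $6.37 + $4.98 + $1.20 + $0.51 + $56.25 + $14.96 + $5.51 + $42.74 + $6.63 + $6.19 + $0.94 = $146.28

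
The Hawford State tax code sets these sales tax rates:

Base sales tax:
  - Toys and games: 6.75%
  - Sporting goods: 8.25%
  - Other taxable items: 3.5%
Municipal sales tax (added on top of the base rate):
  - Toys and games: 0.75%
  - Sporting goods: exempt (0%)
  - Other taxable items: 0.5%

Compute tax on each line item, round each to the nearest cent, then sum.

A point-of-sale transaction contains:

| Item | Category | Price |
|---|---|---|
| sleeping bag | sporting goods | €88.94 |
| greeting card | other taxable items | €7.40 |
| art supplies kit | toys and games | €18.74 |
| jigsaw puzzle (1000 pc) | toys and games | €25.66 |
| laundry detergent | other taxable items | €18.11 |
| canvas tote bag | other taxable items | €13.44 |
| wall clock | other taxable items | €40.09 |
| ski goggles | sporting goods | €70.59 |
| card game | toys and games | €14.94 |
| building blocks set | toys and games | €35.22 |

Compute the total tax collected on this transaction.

€23.41

Sleeping bag €88.94: sporting goods → 8.25% + 0% municipal = 8.25% → €7.34
Greeting card €7.40: other taxable items → 3.5% + 0.5% municipal = 4% → €0.30
Art supplies kit €18.74: toys and games → 6.75% + 0.75% municipal = 7.5% → €1.41
Jigsaw puzzle (1000 pc) €25.66: toys and games → 6.75% + 0.75% municipal = 7.5% → €1.92
Laundry detergent €18.11: other taxable items → 3.5% + 0.5% municipal = 4% → €0.72
Canvas tote bag €13.44: other taxable items → 3.5% + 0.5% municipal = 4% → €0.54
Wall clock €40.09: other taxable items → 3.5% + 0.5% municipal = 4% → €1.60
Ski goggles €70.59: sporting goods → 8.25% + 0% municipal = 8.25% → €5.82
Card game €14.94: toys and games → 6.75% + 0.75% municipal = 7.5% → €1.12
Building blocks set €35.22: toys and games → 6.75% + 0.75% municipal = 7.5% → €2.64
Total tax = €7.34 + €0.30 + €1.41 + €1.92 + €0.72 + €0.54 + €1.60 + €5.82 + €1.12 + €2.64 = €23.41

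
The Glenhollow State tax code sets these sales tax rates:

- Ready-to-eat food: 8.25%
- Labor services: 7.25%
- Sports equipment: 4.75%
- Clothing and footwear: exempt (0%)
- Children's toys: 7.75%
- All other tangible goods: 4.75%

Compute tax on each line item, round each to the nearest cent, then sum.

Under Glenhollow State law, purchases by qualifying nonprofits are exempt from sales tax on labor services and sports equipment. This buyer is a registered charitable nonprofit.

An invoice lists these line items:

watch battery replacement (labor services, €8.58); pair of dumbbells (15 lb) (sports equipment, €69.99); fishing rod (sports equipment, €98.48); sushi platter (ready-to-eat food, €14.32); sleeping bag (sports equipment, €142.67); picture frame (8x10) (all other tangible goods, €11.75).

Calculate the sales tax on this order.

Watch battery replacement €8.58: labor services, buyer-exempt → 0% → €0.00
Pair of dumbbells (15 lb) €69.99: sports equipment, buyer-exempt → 0% → €0.00
Fishing rod €98.48: sports equipment, buyer-exempt → 0% → €0.00
Sushi platter €14.32: ready-to-eat food → 8.25% → €1.18
Sleeping bag €142.67: sports equipment, buyer-exempt → 0% → €0.00
Picture frame (8x10) €11.75: all other tangible goods → 4.75% → €0.56
Total tax = €1.18 + €0.56 = €1.74

€1.74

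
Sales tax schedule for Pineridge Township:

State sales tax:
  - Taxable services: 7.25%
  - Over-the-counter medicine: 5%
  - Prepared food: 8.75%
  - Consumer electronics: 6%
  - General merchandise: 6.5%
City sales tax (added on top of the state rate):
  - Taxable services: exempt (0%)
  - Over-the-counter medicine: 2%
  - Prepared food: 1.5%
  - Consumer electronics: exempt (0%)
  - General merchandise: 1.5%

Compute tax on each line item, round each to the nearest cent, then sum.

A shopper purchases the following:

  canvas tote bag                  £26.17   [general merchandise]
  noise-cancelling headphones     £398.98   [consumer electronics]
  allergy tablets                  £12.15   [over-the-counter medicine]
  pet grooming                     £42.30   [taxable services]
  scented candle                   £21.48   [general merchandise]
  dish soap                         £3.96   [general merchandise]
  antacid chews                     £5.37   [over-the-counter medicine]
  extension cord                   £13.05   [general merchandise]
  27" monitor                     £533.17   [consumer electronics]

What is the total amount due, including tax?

Canvas tote bag £26.17: general merchandise → 6.5% + 1.5% city = 8% → £2.09
Noise-cancelling headphones £398.98: consumer electronics → 6% + 0% city = 6% → £23.94
Allergy tablets £12.15: over-the-counter medicine → 5% + 2% city = 7% → £0.85
Pet grooming £42.30: taxable services → 7.25% + 0% city = 7.25% → £3.07
Scented candle £21.48: general merchandise → 6.5% + 1.5% city = 8% → £1.72
Dish soap £3.96: general merchandise → 6.5% + 1.5% city = 8% → £0.32
Antacid chews £5.37: over-the-counter medicine → 5% + 2% city = 7% → £0.38
Extension cord £13.05: general merchandise → 6.5% + 1.5% city = 8% → £1.04
27" monitor £533.17: consumer electronics → 6% + 0% city = 6% → £31.99
Subtotal = £1056.63; tax = £65.40; total due = £1122.03

£1122.03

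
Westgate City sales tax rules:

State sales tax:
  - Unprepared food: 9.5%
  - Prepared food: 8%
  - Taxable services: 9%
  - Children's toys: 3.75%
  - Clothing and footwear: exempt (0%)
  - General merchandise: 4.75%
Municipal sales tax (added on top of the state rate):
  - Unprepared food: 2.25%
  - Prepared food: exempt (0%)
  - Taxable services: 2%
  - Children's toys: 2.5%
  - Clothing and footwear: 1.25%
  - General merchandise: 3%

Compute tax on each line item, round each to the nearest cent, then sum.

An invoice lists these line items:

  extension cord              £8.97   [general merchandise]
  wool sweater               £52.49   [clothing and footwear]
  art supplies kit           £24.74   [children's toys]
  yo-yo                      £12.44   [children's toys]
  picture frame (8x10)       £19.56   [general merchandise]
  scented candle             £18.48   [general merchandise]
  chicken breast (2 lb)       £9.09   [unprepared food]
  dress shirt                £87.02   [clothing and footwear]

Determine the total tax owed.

£8.80

Extension cord £8.97: general merchandise → 4.75% + 3% municipal = 7.75% → £0.70
Wool sweater £52.49: clothing and footwear → 0% + 1.25% municipal = 1.25% → £0.66
Art supplies kit £24.74: children's toys → 3.75% + 2.5% municipal = 6.25% → £1.55
Yo-yo £12.44: children's toys → 3.75% + 2.5% municipal = 6.25% → £0.78
Picture frame (8x10) £19.56: general merchandise → 4.75% + 3% municipal = 7.75% → £1.52
Scented candle £18.48: general merchandise → 4.75% + 3% municipal = 7.75% → £1.43
Chicken breast (2 lb) £9.09: unprepared food → 9.5% + 2.25% municipal = 11.75% → £1.07
Dress shirt £87.02: clothing and footwear → 0% + 1.25% municipal = 1.25% → £1.09
Total tax = £0.70 + £0.66 + £1.55 + £0.78 + £1.52 + £1.43 + £1.07 + £1.09 = £8.80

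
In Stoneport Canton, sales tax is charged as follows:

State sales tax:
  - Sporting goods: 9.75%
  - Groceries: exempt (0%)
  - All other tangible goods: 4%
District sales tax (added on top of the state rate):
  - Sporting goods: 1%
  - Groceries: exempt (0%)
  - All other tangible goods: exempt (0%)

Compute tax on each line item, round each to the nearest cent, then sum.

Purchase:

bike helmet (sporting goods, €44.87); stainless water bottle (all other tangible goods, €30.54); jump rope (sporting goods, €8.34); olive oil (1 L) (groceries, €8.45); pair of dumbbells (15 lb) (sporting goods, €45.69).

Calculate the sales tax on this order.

Bike helmet €44.87: sporting goods → 9.75% + 1% district = 10.75% → €4.82
Stainless water bottle €30.54: all other tangible goods → 4% + 0% district = 4% → €1.22
Jump rope €8.34: sporting goods → 9.75% + 1% district = 10.75% → €0.90
Olive oil (1 L) €8.45: groceries → 0% + 0% district = 0% → €0.00
Pair of dumbbells (15 lb) €45.69: sporting goods → 9.75% + 1% district = 10.75% → €4.91
Total tax = €4.82 + €1.22 + €0.90 + €4.91 = €11.85

€11.85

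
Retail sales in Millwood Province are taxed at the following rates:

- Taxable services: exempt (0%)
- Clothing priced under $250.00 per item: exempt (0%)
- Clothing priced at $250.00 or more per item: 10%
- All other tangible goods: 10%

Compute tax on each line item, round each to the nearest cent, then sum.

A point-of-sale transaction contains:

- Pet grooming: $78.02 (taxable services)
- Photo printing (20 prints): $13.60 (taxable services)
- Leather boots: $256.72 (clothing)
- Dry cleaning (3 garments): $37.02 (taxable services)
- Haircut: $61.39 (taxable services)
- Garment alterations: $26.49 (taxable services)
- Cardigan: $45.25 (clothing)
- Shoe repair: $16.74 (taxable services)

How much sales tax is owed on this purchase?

$25.67

Pet grooming $78.02: taxable services → 0% → $0.00
Photo printing (20 prints) $13.60: taxable services → 0% → $0.00
Leather boots $256.72: clothing, $250.00 or more → 10% → $25.67
Dry cleaning (3 garments) $37.02: taxable services → 0% → $0.00
Haircut $61.39: taxable services → 0% → $0.00
Garment alterations $26.49: taxable services → 0% → $0.00
Cardigan $45.25: clothing, under $250.00 → 0% → $0.00
Shoe repair $16.74: taxable services → 0% → $0.00
Total tax = $25.67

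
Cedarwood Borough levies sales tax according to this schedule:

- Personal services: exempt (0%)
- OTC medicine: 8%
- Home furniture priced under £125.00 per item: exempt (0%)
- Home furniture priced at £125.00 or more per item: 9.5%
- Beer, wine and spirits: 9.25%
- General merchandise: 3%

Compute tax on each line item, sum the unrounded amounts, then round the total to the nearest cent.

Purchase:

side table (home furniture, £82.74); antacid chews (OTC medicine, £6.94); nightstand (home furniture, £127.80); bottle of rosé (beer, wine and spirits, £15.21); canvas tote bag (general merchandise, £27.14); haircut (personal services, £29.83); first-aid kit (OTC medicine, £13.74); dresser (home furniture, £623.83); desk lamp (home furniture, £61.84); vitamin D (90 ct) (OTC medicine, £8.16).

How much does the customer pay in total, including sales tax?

Side table £82.74: home furniture, under £125.00 → 0% → £0.00
Antacid chews £6.94: OTC medicine → 8% → £0.5552
Nightstand £127.80: home furniture, £125.00 or more → 9.5% → £12.141
Bottle of rosé £15.21: beer, wine and spirits → 9.25% → £1.406925
Canvas tote bag £27.14: general merchandise → 3% → £0.8142
Haircut £29.83: personal services → 0% → £0.00
First-aid kit £13.74: OTC medicine → 8% → £1.0992
Dresser £623.83: home furniture, £125.00 or more → 9.5% → £59.26385
Desk lamp £61.84: home furniture, under £125.00 → 0% → £0.00
Vitamin D (90 ct) £8.16: OTC medicine → 8% → £0.6528
Subtotal = £997.23; unrounded tax = £75.933175 → £75.93; total due = £1073.16

£1073.16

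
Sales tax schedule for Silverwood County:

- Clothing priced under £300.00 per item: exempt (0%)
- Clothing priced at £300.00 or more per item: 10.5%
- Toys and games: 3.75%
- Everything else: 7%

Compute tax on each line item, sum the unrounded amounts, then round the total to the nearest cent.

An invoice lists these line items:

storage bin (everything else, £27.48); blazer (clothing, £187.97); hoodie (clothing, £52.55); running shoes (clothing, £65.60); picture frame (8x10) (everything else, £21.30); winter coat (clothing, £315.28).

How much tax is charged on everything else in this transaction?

£3.41

Storage bin £27.48: everything else → 7% → £1.9236
Picture frame (8x10) £21.30: everything else → 7% → £1.491
Tax on everything else: unrounded sum = £3.4146 → £3.41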